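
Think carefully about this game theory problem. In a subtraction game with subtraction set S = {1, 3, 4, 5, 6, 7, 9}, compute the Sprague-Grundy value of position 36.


The subtraction set is S = {1, 3, 4, 5, 6, 7, 9}.
G(k) = mex{ G(k - s) : s in S, s <= k }. We compute iteratively: G(0) = 0.
G(1) = mex({0}) = 1
G(2) = mex({1}) = 0
G(3) = mex({0}) = 1
G(4) = mex({0, 1}) = 2
G(5) = mex({0, 1, 2}) = 3
G(6) = mex({0, 1, 3}) = 2
G(7) = mex({0, 1, 2}) = 3
G(8) = mex({0, 1, 2, 3}) = 4
G(9) = mex({0, 1, 2, 3, 4}) = 5
G(10) = mex({1, 2, 3, 5}) = 0
G(11) = mex({0, 2, 3, 4}) = 1
G(12) = mex({1, 2, 3, 4, 5}) = 0
G(13) = mex({0, 2, 3, 4, 5}) = 1
G(14) = mex({0, 1, 3, 4, 5}) = 2
G(15) = mex({0, 1, 2, 4, 5}) = 3
G(16) = mex({0, 1, 3, 5}) = 2
G(17) = mex({0, 1, 2, 4}) = 3
G(18) = mex({0, 1, 2, 3, 5}) = 4
Observe that G(10)..G(18) = 0, 1, 0, 1, 2, 3, 2, 3, 4 repeats G(0)..G(8) = 0, 1, 0, 1, 2, 3, 2, 3, 4.
For k >= max(S) = 9, G(k) is determined by the previous 9 values G(k-9)..G(k-1); a window of 9 consecutive values has recurred shifted by 10, so by induction G(k + 10) = G(k) for all k >= 0: the sequence is periodic from the start with period 10.
One period: G(0..9) = 0, 1, 0, 1, 2, 3, 2, 3, 4, 5.
36 mod 10 = 6, so G(36) = G(6) = 2.

2


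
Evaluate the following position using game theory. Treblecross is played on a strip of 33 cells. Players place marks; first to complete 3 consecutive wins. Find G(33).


Treblecross: place X on empty cells; 3-in-a-row wins.
Playing within two cells of an existing X lets the opponent win at once, so sensible play treats the cells i-2..i+2 around each X as dead. The player left with no safe cell loses, so this is a normal-play take-away game on strips of safe cells.
Placing X at cell i (0-indexed) of a strip of k safe cells leaves independent strips of sizes max(0, i-2) and max(0, k-i-3). Hence G(k) = mex{ G(max(0,i-2)) XOR G(max(0,k-i-3)) : 0 <= i < k }, with G(0) = 0.
G(1): splits (0,0):0^0=0 -> mex({0}) = 1
G(2): splits (0,0):0^0=0 -> mex({0}) = 1
G(3): splits (0,0):0^0=0 -> mex({0}) = 1
G(4): splits (0,1):0^1=1 (0,0):0^0=0 -> mex({0, 1}) = 2
G(5): splits (0,2):0^1=1 (0,1):0^1=1 (0,0):0^0=0 -> mex({0, 1}) = 2
G(6) = mex({1}) = 0
G(7) = mex({0, 1, 2}) = 3
G(8) = mex({0, 1, 2}) = 3
G(9) = mex({0, 2}) = 1
G(10) = mex({0, 2, 3}) = 1
G(11) = mex({0, 3}) = 1
G(12) = mex({1, 3}) = 0
G(13) = mex({0, 1, 2, 3}) = 4
G(14) = mex({0, 1, 2}) = 3
G(15) = mex({0, 1, 2}) = 3
G(16) = mex({0, 1, 2, 4}) = 3
G(17) = mex({0, 1, 3, 4}) = 2
G(18) = mex({0, 1, 3, 4}) = 2
G(19) = mex({0, 1, 3, 5}) = 2
G(20) = mex({0, 1, 2, 3, 5}) = 4
G(21) = mex({0, 1, 2, 3, 5}) = 4
G(22) = mex({1, 2, 6}) = 0
G(23) = mex({0, 1, 2, 3, 4, 6}) = 5
G(24) = mex({0, 1, 2, 3, 4}) = 5
G(25) = mex({0, 1, 3, 4, 7}) = 2
G(26) = mex({0, 1, 3, 4, 5, 7}) = 2
G(27) = mex({0, 1, 3, 5}) = 2
G(28) = mex({0, 1, 2, 5}) = 3
G(29) = mex({0, 1, 2, 4, 5, 6}) = 3
G(30) = mex({1, 2, 4, 6}) = 0
G(31) = mex({0, 1, 2, 3, 4, 6}) = 5
G(32) = mex({1, 2, 3, 4, 7}) = 0
G(33) = mex({0, 3, 7}) = 1
Therefore G(33) = 1.

1


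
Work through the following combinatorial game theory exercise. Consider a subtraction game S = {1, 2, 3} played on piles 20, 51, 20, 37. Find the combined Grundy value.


Subtraction set: {1, 2, 3}
For this subtraction set, G(n) = n mod 4 (period = max + 1 = 4).
Pile 1 (size 20): G(20) = 20 mod 4 = 0
Pile 2 (size 51): G(51) = 51 mod 4 = 3
Pile 3 (size 20): G(20) = 20 mod 4 = 0
Pile 4 (size 37): G(37) = 37 mod 4 = 1
Total Grundy value = XOR of all: 0 XOR 3 XOR 0 XOR 1 = 2

2


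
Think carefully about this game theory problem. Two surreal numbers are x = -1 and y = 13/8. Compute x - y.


x = -1, y = 13/8
Converting to common denominator: 8
x = -8/8, y = 13/8
x - y = -1 - 13/8 = -21/8

-21/8


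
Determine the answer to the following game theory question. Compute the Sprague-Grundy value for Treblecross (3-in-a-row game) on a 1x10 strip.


Treblecross: place X on empty cells; 3-in-a-row wins.
Playing within two cells of an existing X lets the opponent win at once, so sensible play treats the cells i-2..i+2 around each X as dead. The player left with no safe cell loses, so this is a normal-play take-away game on strips of safe cells.
Placing X at cell i (0-indexed) of a strip of k safe cells leaves independent strips of sizes max(0, i-2) and max(0, k-i-3). Hence G(k) = mex{ G(max(0,i-2)) XOR G(max(0,k-i-3)) : 0 <= i < k }, with G(0) = 0.
G(1): splits (0,0):0^0=0 -> mex({0}) = 1
G(2): splits (0,0):0^0=0 -> mex({0}) = 1
G(3): splits (0,0):0^0=0 -> mex({0}) = 1
G(4): splits (0,1):0^1=1 (0,0):0^0=0 -> mex({0, 1}) = 2
G(5): splits (0,2):0^1=1 (0,1):0^1=1 (0,0):0^0=0 -> mex({0, 1}) = 2
G(6) = mex({1}) = 0
G(7) = mex({0, 1, 2}) = 3
G(8) = mex({0, 1, 2}) = 3
G(9) = mex({0, 2}) = 1
G(10) = mex({0, 2, 3}) = 1
Therefore G(10) = 1.

1


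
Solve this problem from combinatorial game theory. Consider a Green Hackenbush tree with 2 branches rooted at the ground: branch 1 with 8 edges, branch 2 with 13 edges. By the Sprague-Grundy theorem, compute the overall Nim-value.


The tree has 2 branches from the ground vertex.
In Green Hackenbush, the Nim-value of a simple path of length k is k.
Branch 1: length 8, Nim-value = 8
Branch 2: length 13, Nim-value = 13
Total Nim-value = XOR of all branch values:
0 XOR 8 = 8
8 XOR 13 = 5
Nim-value of the tree = 5

5


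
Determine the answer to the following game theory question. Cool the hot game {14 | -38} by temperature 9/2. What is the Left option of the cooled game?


Original game: {14 | -38} (a switch {a | b} with a > b).
Cooling by t (for t below the temperature (a - b)/2 = 26) taxes each move by t: {a | b} cooled by t is {a - t | b + t}.
Cooling amount: t = 9/2
Cooled Left option: 14 - 9/2 = 19/2
Cooled Right option: -38 + 9/2 = -67/2
Cooled game: {19/2 | -67/2}
Left option = 19/2

19/2


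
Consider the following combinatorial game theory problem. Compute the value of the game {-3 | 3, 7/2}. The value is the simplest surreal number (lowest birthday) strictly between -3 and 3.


Left options: {-3}, max = -3
Right options: {3, 7/2}, min = 3
All options are numbers and max(Left) < min(Right), so by the simplicity theorem the value is the simplest (earliest-born) number strictly between -3 and 3.
Integers -2 through 2 all lie strictly between -3 and 3.
Among integers, the simplest (lowest birthday = smallest |n|; 0 is born on day 0, +-n on day n) is 0.
No non-integer in the interval can be simpler: if x is a non-integer in the interval, then floor(x) or ceil(x) also lies in the interval (the interval contains an integer), and both are proper prefixes of x's sign expansion, i.e. born earlier. So the game value is 0.
Game value = 0

0


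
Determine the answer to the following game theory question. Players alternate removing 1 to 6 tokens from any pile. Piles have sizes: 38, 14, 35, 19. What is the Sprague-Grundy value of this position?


Subtraction set: {1, 2, 3, 4, 5, 6}
For this subtraction set, G(n) = n mod 7 (period = max + 1 = 7).
Pile 1 (size 38): G(38) = 38 mod 7 = 3
Pile 2 (size 14): G(14) = 14 mod 7 = 0
Pile 3 (size 35): G(35) = 35 mod 7 = 0
Pile 4 (size 19): G(19) = 19 mod 7 = 5
Total Grundy value = XOR of all: 3 XOR 0 XOR 0 XOR 5 = 6

6


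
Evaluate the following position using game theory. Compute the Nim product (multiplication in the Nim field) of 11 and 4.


Nim multiplication is bilinear over XOR: (u XOR v) * w = (u*w) XOR (v*w).
So we split each operand into its bit components and XOR the pairwise Nim products.
11 = 1 + 2 + 8 (as XOR of powers of 2).
4 = 4 (as XOR of powers of 2).
Using the standard Nim-product table on single bits:
  2*2 = 3,   2*4 = 8,   2*8 = 12,
  4*4 = 6,   4*8 = 11,  8*8 = 13,
and  1*x = x (identity), k*l = l*k (commutative).
Pairwise Nim products:
  1 * 4 = 4
  2 * 4 = 8
  8 * 4 = 11
XOR them: 4 XOR 8 XOR 11 = 7.
Result: 11 * 4 = 7 (in Nim).

7


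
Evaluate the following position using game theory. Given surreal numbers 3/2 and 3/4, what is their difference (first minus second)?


x = 3/2, y = 3/4
Converting to common denominator: 4
x = 6/4, y = 3/4
x - y = 3/2 - 3/4 = 3/4

3/4


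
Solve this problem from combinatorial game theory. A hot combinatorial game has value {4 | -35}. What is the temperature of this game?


The game is {4 | -35}, a switch {a | b} with numbers a > b.
Cooling {a | b} by t gives {a - t | b + t}, which stops being hot when a - t = b + t, i.e. at t = (a - b)/2. So the temperature of a switch is (a - b)/2.
Temperature = (Left option - Right option) / 2
= (4 - (-35)) / 2
= 39 / 2
= 39/2

39/2


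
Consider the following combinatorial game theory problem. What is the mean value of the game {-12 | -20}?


Game = {-12 | -20}, a switch {a | b} with numbers a > b.
Its thermograph has left wall a - t and right wall b + t, which meet at t = (a - b)/2, where both equal (a + b)/2. So the mast (mean value) is at (a + b)/2.
Mean = (-12 + (-20))/2 = -32/2 = -16

-16


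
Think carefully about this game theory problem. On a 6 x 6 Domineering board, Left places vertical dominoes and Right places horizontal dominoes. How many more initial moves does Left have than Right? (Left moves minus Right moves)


Board is 6 x 6 (rows x cols).
Left (vertical) placements: (rows-1) * cols = 5 * 6 = 30
Right (horizontal) placements: rows * (cols-1) = 6 * 5 = 30
Advantage = Left - Right = 30 - 30 = 0

0


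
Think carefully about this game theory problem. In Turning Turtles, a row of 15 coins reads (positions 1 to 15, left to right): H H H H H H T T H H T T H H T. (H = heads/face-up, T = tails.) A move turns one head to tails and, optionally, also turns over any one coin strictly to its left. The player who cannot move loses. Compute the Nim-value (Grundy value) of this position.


Coins: H H H H H H T T H H T T H H T
Key fact: a single head at position k behaves exactly like a Nim heap of size k (turning it to T and optionally flipping a coin at j < k corresponds to moving the heap from k to j, or to 0), and heads combine as a disjunctive sum (two heads at the same place would cancel, matching j XOR j = 0). So the Nim-value is the XOR of the 1-indexed positions of the heads.
Face-up positions (1-indexed): [1, 2, 3, 4, 5, 6, 9, 10, 13, 14]
XOR 0 with 1: 0 XOR 1 = 1
XOR 1 with 2: 1 XOR 2 = 3
XOR 3 with 3: 3 XOR 3 = 0
XOR 0 with 4: 0 XOR 4 = 4
XOR 4 with 5: 4 XOR 5 = 1
XOR 1 with 6: 1 XOR 6 = 7
XOR 7 with 9: 7 XOR 9 = 14
XOR 14 with 10: 14 XOR 10 = 4
XOR 4 with 13: 4 XOR 13 = 9
XOR 9 with 14: 9 XOR 14 = 7
Nim-value = 7

7


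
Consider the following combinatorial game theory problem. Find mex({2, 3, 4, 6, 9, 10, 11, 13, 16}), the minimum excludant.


Set = {2, 3, 4, 6, 9, 10, 11, 13, 16}
0 is NOT in the set. This is the mex.
mex = 0

0


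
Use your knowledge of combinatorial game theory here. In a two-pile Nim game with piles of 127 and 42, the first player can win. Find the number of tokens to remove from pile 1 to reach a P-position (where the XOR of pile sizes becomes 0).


Piles: 127 and 42
Current XOR: 127 XOR 42 = 85 (non-zero, so this is an N-position).
To make the XOR zero, we need to find a move that balances the piles.
For pile 1 (size 127): target = 127 XOR 85 = 42
We reduce pile 1 from 127 to 42.
Tokens removed: 127 - 42 = 85
Verification: 42 XOR 42 = 0

85


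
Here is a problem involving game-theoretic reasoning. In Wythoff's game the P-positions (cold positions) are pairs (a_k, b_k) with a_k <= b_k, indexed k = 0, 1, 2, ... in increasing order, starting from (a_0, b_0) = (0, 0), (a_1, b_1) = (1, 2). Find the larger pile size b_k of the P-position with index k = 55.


By Wythoff's theorem, a_k = floor(k * phi) and b_k = floor(k * phi^2) = a_k + k, where phi = (1 + sqrt(5))/2 is the golden ratio.
phi = (1 + sqrt(5))/2 = 1.618034
phi^2 = phi + 1 = 2.618034
k = 55
k * phi^2 = 55 * 2.618034 = 143.991869
b_55 = floor(k * phi^2) = 143 (check: a_55 + k = 88 + 55 = 143)

143


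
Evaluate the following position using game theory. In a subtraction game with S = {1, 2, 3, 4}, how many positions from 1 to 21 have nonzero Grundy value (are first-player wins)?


Subtraction set S = {1, 2, 3, 4}, so G(n) = n mod 5.
G(n) = 0 when n is a multiple of 5.
Multiples of 5 in [1, 21]: 4
N-positions (nonzero Grundy) = 21 - 4 = 17

17


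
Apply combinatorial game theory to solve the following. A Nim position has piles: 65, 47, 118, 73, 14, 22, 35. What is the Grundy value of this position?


We need the XOR (exclusive or) of all pile sizes.
After XOR-ing pile 1 (size 65): 0 XOR 65 = 65
After XOR-ing pile 2 (size 47): 65 XOR 47 = 110
After XOR-ing pile 3 (size 118): 110 XOR 118 = 24
After XOR-ing pile 4 (size 73): 24 XOR 73 = 81
After XOR-ing pile 5 (size 14): 81 XOR 14 = 95
After XOR-ing pile 6 (size 22): 95 XOR 22 = 73
After XOR-ing pile 7 (size 35): 73 XOR 35 = 106
The Nim-value of this position is 106.

106


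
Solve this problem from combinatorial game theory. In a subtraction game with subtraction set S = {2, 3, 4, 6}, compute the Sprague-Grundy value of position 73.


The subtraction set is S = {2, 3, 4, 6}.
G(k) = mex{ G(k - s) : s in S, s <= k }. We compute iteratively: G(0) = 0.
G(1) = mex({}) = 0
G(2) = mex({0}) = 1
G(3) = mex({0}) = 1
G(4) = mex({0, 1}) = 2
G(5) = mex({0, 1}) = 2
G(6) = mex({0, 1, 2}) = 3
G(7) = mex({0, 1, 2}) = 3
G(8) = mex({1, 2, 3}) = 0
G(9) = mex({1, 2, 3}) = 0
G(10) = mex({0, 2, 3}) = 1
G(11) = mex({0, 2, 3}) = 1
G(12) = mex({0, 1, 3}) = 2
G(13) = mex({0, 1, 3}) = 2
Observe that G(8)..G(13) = 0, 0, 1, 1, 2, 2 repeats G(0)..G(5) = 0, 0, 1, 1, 2, 2.
For k >= max(S) = 6, G(k) is determined by the previous 6 values G(k-6)..G(k-1); a window of 6 consecutive values has recurred shifted by 8, so by induction G(k + 8) = G(k) for all k >= 0: the sequence is periodic from the start with period 8.
One period: G(0..7) = 0, 0, 1, 1, 2, 2, 3, 3.
73 mod 8 = 1, so G(73) = G(1) = 0.

0


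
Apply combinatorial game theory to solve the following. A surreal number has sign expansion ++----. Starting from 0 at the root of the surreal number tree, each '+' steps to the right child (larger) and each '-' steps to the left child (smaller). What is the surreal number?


Sign expansion: ++----
Rule: track bounds (lo, hi), initially (-inf, +inf). On '+', the current value becomes lo and we move to the simplest number in (value, hi): value + 1 if hi = +inf, otherwise the midpoint (value + hi)/2. On '-', the current value becomes hi and we move to value - 1 if lo = -inf, otherwise the midpoint (lo + value)/2.
Start at 0.
Step 1: sign = +, move right. Bounds: (0, +inf). Value = 1
Step 2: sign = +, move right. Bounds: (1, +inf). Value = 2
Step 3: sign = -, move left. Bounds: (1, 2). Value = 3/2
Step 4: sign = -, move left. Bounds: (1, 3/2). Value = 5/4
Step 5: sign = -, move left. Bounds: (1, 5/4). Value = 9/8
Step 6: sign = -, move left. Bounds: (1, 9/8). Value = 17/16
The surreal number with sign expansion ++---- is 17/16.

17/16


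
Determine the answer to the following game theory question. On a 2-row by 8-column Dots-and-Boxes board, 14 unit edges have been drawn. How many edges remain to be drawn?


Grid: 2 x 8 boxes, i.e. 3 rows and 9 columns of dots.
Horizontal edges: (rows + 1) * cols = 3 * 8 = 24
Vertical edges: rows * (cols + 1) = 2 * 9 = 18
Total edges: 24 + 18 = 42
Edges drawn: 14
Remaining: 42 - 14 = 28

28


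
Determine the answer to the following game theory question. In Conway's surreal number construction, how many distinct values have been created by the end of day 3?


Day 0: {|} = 0 is born. Count = 1.
Day n: the number of surreal numbers born by day n is 2^(n+1) - 1.
By day 0: 2^1 - 1 = 1
By day 1: 2^2 - 1 = 3
By day 2: 2^3 - 1 = 7
By day 3: 2^4 - 1 = 15
By day 3: 15 surreal numbers.

15


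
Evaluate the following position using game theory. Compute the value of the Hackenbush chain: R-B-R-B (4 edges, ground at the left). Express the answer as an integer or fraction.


Edges (from ground): R-B-R-B
By Berlekamp's sign-expansion rule, a Blue-Red Hackenbush stalk has the value of the surreal number whose sign sequence is the edge sequence with B -> + and R -> -.
Sign sequence: -+-+
Trace the sign expansion in the surreal number tree, starting from 0:
Edge 1: R (sign -) -> bounds (-inf, 0), value = -1
Edge 2: B (sign +) -> bounds (-1, 0), value = -1/2
Edge 3: R (sign -) -> bounds (-1, -1/2), value = -3/4
Edge 4: B (sign +) -> bounds (-3/4, -1/2), value = -5/8
Game value = -5/8

-5/8


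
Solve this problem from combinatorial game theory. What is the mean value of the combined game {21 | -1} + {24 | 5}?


G1 = {21 | -1}, G2 = {24 | 5}
Each is a switch {a | b} with numbers a > b; its mean value is (a + b)/2, and mean value is additive over game sums: m(G1 + G2) = m(G1) + m(G2).
Mean of G1 = (21 + (-1))/2 = 20/2 = 10
Mean of G2 = (24 + (5))/2 = 29/2 = 29/2
Mean of G1 + G2 = 10 + 29/2 = 49/2

49/2


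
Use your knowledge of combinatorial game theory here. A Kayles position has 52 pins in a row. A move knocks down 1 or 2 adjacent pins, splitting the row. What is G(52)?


Kayles: a move removes 1 or 2 adjacent pins from a contiguous row.
Removing pins from a row of k leaves two independent rows (a, b) with a + b = k - 1 (one pin) or a + b = k - 2 (two pins); an end removal gives a = 0.
By Sprague-Grundy, G(k) = mex{ G(a) XOR G(b) } over all these splits. G(0) = 0.
G(1): splits (0,0):0^0=0 -> mex({0}) = 1
G(2): splits (0,1):0^1=1 (0,0):0^0=0 -> mex({0, 1}) = 2
G(3): splits (0,2):0^2=2 (1,1):1^1=0 (0,1):0^1=1 -> mex({0, 1, 2}) = 3
G(4): splits (0,3):0^3=3 (1,2):1^2=3 (0,2):0^2=2 (1,1):1^1=0 -> mex({0, 2, 3}) = 1
G(5): splits (0,4):0^1=1 (1,3):1^3=2 (2,2):2^2=0 (0,3):0^3=3 (1,2):1^2=3 -> mex({0, 1, 2, 3}) = 4
G(6) = mex({0, 1, 2, 4}) = 3
G(7) = mex({0, 1, 3, 4, 5}) = 2
G(8) = mex({0, 2, 3, 5, 6}) = 1
G(9) = mex({0, 1, 2, 3, 6, 7}) = 4
G(10) = mex({0, 1, 3, 4, 5, 7}) = 2
G(11) = mex({0, 1, 2, 3, 4, 5}) = 6
G(12) = mex({0, 1, 2, 3, 5, 6, 7}) = 4
G(13) = mex({0, 2, 3, 4, 6, 7}) = 1
G(14) = mex({0, 1, 4, 5, 6, 7}) = 2
G(15) = mex({0, 1, 2, 3, 4, 5, 6}) = 7
G(16) = mex({0, 2, 3, 5, 6, 7}) = 1
G(17) = mex({0, 1, 2, 3, 5, 6, 7}) = 4
G(18) = mex({0, 1, 2, 4, 5, 6}) = 3
G(19) = mex({0, 1, 3, 4, 5, 7}) = 2
G(20) = mex({0, 2, 3, 4, 5, 6, 7}) = 1
G(21) = mex({0, 1, 2, 3, 5, 6, 7}) = 4
G(22) = mex({0, 1, 2, 3, 4, 5, 7}) = 6
G(23) = mex({0, 1, 2, 3, 4, 5, 6}) = 7
G(24) = mex({0, 1, 2, 3, 5, 6, 7}) = 4
G(25) = mex({0, 2, 3, 4, 6, 7}) = 1
G(26) = mex({0, 1, 3, 4, 5, 6, 7}) = 2
G(27) = mex({0, 1, 2, 3, 4, 5, 6, 7}) = 8
G(28) = mex({0, 1, 2, 3, 4, 6, 7, 8}) = 5
G(29) = mex({0, 1, 2, 3, 5, 6, 7, 8, 9}) = 4
G(30) = mex({0, 1, 2, 3, 4, 5, 6, 9, 10}) = 7
G(31) = mex({0, 1, 3, 4, 5, 7, 10, 11}) = 2
G(32) = mex({0, 2, 3, 4, 5, 6, 7, 9, 11}) = 1
G(33) = mex({0, 1, 2, 3, 4, 5, 6, 7, 9, 12}) = 8
G(34) = mex({0, 1, 2, 3, 4, 5, 7, 8, 11, 12}) = 6
G(35) = mex({0, 1, 2, 3, 4, 5, 6, 8, 9, 10, 11}) = 7
G(36) = mex({0, 1, 2, 3, 5, 6, 7, 9, 10}) = 4
G(37) = mex({0, 2, 3, 4, 6, 7, 9, 10, 11, 12}) = 1
G(38) = mex({0, 1, 3, 4, 5, 6, 7, 9, 10, 11, 12}) = 2
G(39) = mex({0, 1, 2, 4, 5, 6, 7, 9, 10, 12, 14}) = 3
G(40) = mex({0, 2, 3, 4, 6, 7, 11, 12, 14}) = 1
G(41) = mex({0, 1, 2, 3, 5, 6, 7, 9, 10, 11, 12}) = 4
G(42) = mex({0, 1, 2, 3, 4, 5, 6, 9, 10}) = 7
G(43) = mex({0, 1, 3, 4, 5, 7, 9, 10, 12, 15}) = 2
G(44) = mex({0, 2, 3, 4, 5, 6, 7, 9, 10, 12, 15}) = 1
G(45) = mex({0, 1, 2, 3, 4, 5, 6, 7, 9, 10, 12, 14}) = 8
G(46) = mex({0, 1, 3, 4, 5, 7, 8, 11, 12, 14}) = 2
G(47) = mex({0, 1, 2, 3, 4, 5, 6, 8, 9, 10, 11, 12}) = 7
G(48) = mex({0, 1, 2, 3, 5, 6, 7, 9, 10}) = 4
G(49) = mex({0, 2, 3, 4, 6, 7, 9, 10, 11, 12, 15}) = 1
G(50) = mex({0, 1, 4, 5, 6, 7, 9, 11, 12, 14, 15}) = 2
G(51) = mex({0, 1, 2, 3, 4, 5, 6, 7, 9, 12, 14, 15}) = 8
G(52) = mex({0, 2, 3, 4, 5, 6, 7, 8, 11, 12, 15}) = 1
Therefore G(52) = 1.

1


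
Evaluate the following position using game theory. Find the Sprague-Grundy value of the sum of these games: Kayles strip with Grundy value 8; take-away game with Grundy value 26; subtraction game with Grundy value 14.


By the Sprague-Grundy theorem, the Grundy value of a sum of games is the XOR of individual Grundy values.
Kayles strip: Grundy value = 8. Running XOR: 0 XOR 8 = 8
take-away game: Grundy value = 26. Running XOR: 8 XOR 26 = 18
subtraction game: Grundy value = 14. Running XOR: 18 XOR 14 = 28
The combined Grundy value is 28.

28


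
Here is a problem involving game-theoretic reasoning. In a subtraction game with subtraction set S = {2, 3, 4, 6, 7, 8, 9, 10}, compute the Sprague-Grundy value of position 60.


The subtraction set is S = {2, 3, 4, 6, 7, 8, 9, 10}.
G(k) = mex{ G(k - s) : s in S, s <= k }. We compute iteratively: G(0) = 0.
G(1) = mex({}) = 0
G(2) = mex({0}) = 1
G(3) = mex({0}) = 1
G(4) = mex({0, 1}) = 2
G(5) = mex({0, 1}) = 2
G(6) = mex({0, 1, 2}) = 3
G(7) = mex({0, 1, 2}) = 3
G(8) = mex({0, 1, 2, 3}) = 4
G(9) = mex({0, 1, 2, 3}) = 4
G(10) = mex({0, 1, 2, 3, 4}) = 5
G(11) = mex({0, 1, 2, 3, 4}) = 5
G(12) = mex({1, 2, 3, 4, 5}) = 0
G(13) = mex({1, 2, 3, 4, 5}) = 0
G(14) = mex({0, 2, 3, 4, 5}) = 1
G(15) = mex({0, 2, 3, 4, 5}) = 1
G(16) = mex({0, 1, 3, 4, 5}) = 2
G(17) = mex({0, 1, 3, 4, 5}) = 2
G(18) = mex({0, 1, 2, 4, 5}) = 3
G(19) = mex({0, 1, 2, 4, 5}) = 3
G(20) = mex({0, 1, 2, 3, 5}) = 4
G(21) = mex({0, 1, 2, 3, 5}) = 4
Observe that G(12)..G(21) = 0, 0, 1, 1, 2, 2, 3, 3, 4, 4 repeats G(0)..G(9) = 0, 0, 1, 1, 2, 2, 3, 3, 4, 4.
For k >= max(S) = 10, G(k) is determined by the previous 10 values G(k-10)..G(k-1); a window of 10 consecutive values has recurred shifted by 12, so by induction G(k + 12) = G(k) for all k >= 0: the sequence is periodic from the start with period 12.
One period: G(0..11) = 0, 0, 1, 1, 2, 2, 3, 3, 4, 4, 5, 5.
60 mod 12 = 0, so G(60) = G(0) = 0.

0


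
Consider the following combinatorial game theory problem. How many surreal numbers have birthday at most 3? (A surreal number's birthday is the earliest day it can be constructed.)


Day 0: {|} = 0 is born. Count = 1.
Day n: the number of surreal numbers born by day n is 2^(n+1) - 1.
By day 0: 2^1 - 1 = 1
By day 1: 2^2 - 1 = 3
By day 2: 2^3 - 1 = 7
By day 3: 2^4 - 1 = 15
By day 3: 15 surreal numbers.

15


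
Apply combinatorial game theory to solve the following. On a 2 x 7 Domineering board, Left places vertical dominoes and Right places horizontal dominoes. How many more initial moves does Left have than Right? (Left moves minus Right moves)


Board is 2 x 7 (rows x cols).
Left (vertical) placements: (rows-1) * cols = 1 * 7 = 7
Right (horizontal) placements: rows * (cols-1) = 2 * 6 = 12
Advantage = Left - Right = 7 - 12 = -5

-5


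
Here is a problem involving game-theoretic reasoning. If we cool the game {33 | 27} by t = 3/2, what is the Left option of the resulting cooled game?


Original game: {33 | 27} (a switch {a | b} with a > b).
Cooling by t (for t below the temperature (a - b)/2 = 3) taxes each move by t: {a | b} cooled by t is {a - t | b + t}.
Cooling amount: t = 3/2
Cooled Left option: 33 - 3/2 = 63/2
Cooled Right option: 27 + 3/2 = 57/2
Cooled game: {63/2 | 57/2}
Left option = 63/2

63/2


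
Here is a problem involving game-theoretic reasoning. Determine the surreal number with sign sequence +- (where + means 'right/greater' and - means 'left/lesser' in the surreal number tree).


Sign expansion: +-
Rule: track bounds (lo, hi), initially (-inf, +inf). On '+', the current value becomes lo and we move to the simplest number in (value, hi): value + 1 if hi = +inf, otherwise the midpoint (value + hi)/2. On '-', the current value becomes hi and we move to value - 1 if lo = -inf, otherwise the midpoint (lo + value)/2.
Start at 0.
Step 1: sign = +, move right. Bounds: (0, +inf). Value = 1
Step 2: sign = -, move left. Bounds: (0, 1). Value = 1/2
The surreal number with sign expansion +- is 1/2.

1/2


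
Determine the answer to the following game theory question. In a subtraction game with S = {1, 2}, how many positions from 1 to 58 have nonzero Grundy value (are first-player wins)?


Subtraction set S = {1, 2}, so G(n) = n mod 3.
G(n) = 0 when n is a multiple of 3.
Multiples of 3 in [1, 58]: 19
N-positions (nonzero Grundy) = 58 - 19 = 39

39


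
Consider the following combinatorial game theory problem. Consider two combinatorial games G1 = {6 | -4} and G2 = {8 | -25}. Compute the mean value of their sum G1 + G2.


G1 = {6 | -4}, G2 = {8 | -25}
Each is a switch {a | b} with numbers a > b; its mean value is (a + b)/2, and mean value is additive over game sums: m(G1 + G2) = m(G1) + m(G2).
Mean of G1 = (6 + (-4))/2 = 2/2 = 1
Mean of G2 = (8 + (-25))/2 = -17/2 = -17/2
Mean of G1 + G2 = 1 + -17/2 = -15/2

-15/2


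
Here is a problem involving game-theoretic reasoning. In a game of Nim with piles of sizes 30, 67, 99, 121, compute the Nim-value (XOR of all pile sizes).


We need the XOR (exclusive or) of all pile sizes.
After XOR-ing pile 1 (size 30): 0 XOR 30 = 30
After XOR-ing pile 2 (size 67): 30 XOR 67 = 93
After XOR-ing pile 3 (size 99): 93 XOR 99 = 62
After XOR-ing pile 4 (size 121): 62 XOR 121 = 71
The Nim-value of this position is 71.

71


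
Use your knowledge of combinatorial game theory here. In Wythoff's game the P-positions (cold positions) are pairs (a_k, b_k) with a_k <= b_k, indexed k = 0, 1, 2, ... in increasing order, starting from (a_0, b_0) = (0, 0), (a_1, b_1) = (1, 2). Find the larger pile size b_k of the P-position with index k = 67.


By Wythoff's theorem, a_k = floor(k * phi) and b_k = floor(k * phi^2) = a_k + k, where phi = (1 + sqrt(5))/2 is the golden ratio.
phi = (1 + sqrt(5))/2 = 1.618034
phi^2 = phi + 1 = 2.618034
k = 67
k * phi^2 = 67 * 2.618034 = 175.408277
b_67 = floor(k * phi^2) = 175 (check: a_67 + k = 108 + 67 = 175)

175


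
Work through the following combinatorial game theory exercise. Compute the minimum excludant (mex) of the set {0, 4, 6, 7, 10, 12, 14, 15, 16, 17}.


Set = {0, 4, 6, 7, 10, 12, 14, 15, 16, 17}
0 is in the set.
1 is NOT in the set. This is the mex.
mex = 1

1


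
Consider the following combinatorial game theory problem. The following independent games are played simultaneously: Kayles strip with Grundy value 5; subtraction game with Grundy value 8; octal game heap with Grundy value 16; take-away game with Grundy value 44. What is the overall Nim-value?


By the Sprague-Grundy theorem, the Grundy value of a sum of games is the XOR of individual Grundy values.
Kayles strip: Grundy value = 5. Running XOR: 0 XOR 5 = 5
subtraction game: Grundy value = 8. Running XOR: 5 XOR 8 = 13
octal game heap: Grundy value = 16. Running XOR: 13 XOR 16 = 29
take-away game: Grundy value = 44. Running XOR: 29 XOR 44 = 49
The combined Grundy value is 49.

49


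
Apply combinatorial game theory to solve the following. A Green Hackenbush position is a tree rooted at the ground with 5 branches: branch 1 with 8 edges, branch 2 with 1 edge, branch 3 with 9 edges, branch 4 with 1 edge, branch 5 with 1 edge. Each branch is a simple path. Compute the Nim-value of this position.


The tree has 5 branches from the ground vertex.
In Green Hackenbush, the Nim-value of a simple path of length k is k.
Branch 1: length 8, Nim-value = 8
Branch 2: length 1, Nim-value = 1
Branch 3: length 9, Nim-value = 9
Branch 4: length 1, Nim-value = 1
Branch 5: length 1, Nim-value = 1
Total Nim-value = XOR of all branch values:
0 XOR 8 = 8
8 XOR 1 = 9
9 XOR 9 = 0
0 XOR 1 = 1
1 XOR 1 = 0
Nim-value of the tree = 0

0


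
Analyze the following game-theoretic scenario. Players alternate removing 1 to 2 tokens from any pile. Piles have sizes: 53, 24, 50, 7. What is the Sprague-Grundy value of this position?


Subtraction set: {1, 2}
For this subtraction set, G(n) = n mod 3 (period = max + 1 = 3).
Pile 1 (size 53): G(53) = 53 mod 3 = 2
Pile 2 (size 24): G(24) = 24 mod 3 = 0
Pile 3 (size 50): G(50) = 50 mod 3 = 2
Pile 4 (size 7): G(7) = 7 mod 3 = 1
Total Grundy value = XOR of all: 2 XOR 0 XOR 2 XOR 1 = 1

1


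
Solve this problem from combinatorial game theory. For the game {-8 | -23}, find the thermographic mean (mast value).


Game = {-8 | -23}, a switch {a | b} with numbers a > b.
Its thermograph has left wall a - t and right wall b + t, which meet at t = (a - b)/2, where both equal (a + b)/2. So the mast (mean value) is at (a + b)/2.
Mean = (-8 + (-23))/2 = -31/2 = -31/2

-31/2


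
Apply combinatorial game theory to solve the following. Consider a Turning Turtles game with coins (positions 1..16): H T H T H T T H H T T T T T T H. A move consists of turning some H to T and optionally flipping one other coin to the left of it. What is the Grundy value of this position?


Coins: H T H T H T T H H T T T T T T H
Key fact: a single head at position k behaves exactly like a Nim heap of size k (turning it to T and optionally flipping a coin at j < k corresponds to moving the heap from k to j, or to 0), and heads combine as a disjunctive sum (two heads at the same place would cancel, matching j XOR j = 0). So the Nim-value is the XOR of the 1-indexed positions of the heads.
Face-up positions (1-indexed): [1, 3, 5, 8, 9, 16]
XOR 0 with 1: 0 XOR 1 = 1
XOR 1 with 3: 1 XOR 3 = 2
XOR 2 with 5: 2 XOR 5 = 7
XOR 7 with 8: 7 XOR 8 = 15
XOR 15 with 9: 15 XOR 9 = 6
XOR 6 with 16: 6 XOR 16 = 22
Nim-value = 22

22


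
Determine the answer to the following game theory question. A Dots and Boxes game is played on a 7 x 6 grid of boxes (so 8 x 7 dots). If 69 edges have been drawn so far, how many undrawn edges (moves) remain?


Grid: 7 x 6 boxes, i.e. 8 rows and 7 columns of dots.
Horizontal edges: (rows + 1) * cols = 8 * 6 = 48
Vertical edges: rows * (cols + 1) = 7 * 7 = 49
Total edges: 48 + 49 = 97
Edges drawn: 69
Remaining: 97 - 69 = 28

28


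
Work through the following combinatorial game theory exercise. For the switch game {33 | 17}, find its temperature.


The game is {33 | 17}, a switch {a | b} with numbers a > b.
Cooling {a | b} by t gives {a - t | b + t}, which stops being hot when a - t = b + t, i.e. at t = (a - b)/2. So the temperature of a switch is (a - b)/2.
Temperature = (Left option - Right option) / 2
= (33 - (17)) / 2
= 16 / 2
= 8

8


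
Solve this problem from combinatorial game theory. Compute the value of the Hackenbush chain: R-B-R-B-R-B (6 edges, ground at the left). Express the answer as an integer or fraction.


Edges (from ground): R-B-R-B-R-B
By Berlekamp's sign-expansion rule, a Blue-Red Hackenbush stalk has the value of the surreal number whose sign sequence is the edge sequence with B -> + and R -> -.
Sign sequence: -+-+-+
Trace the sign expansion in the surreal number tree, starting from 0:
Edge 1: R (sign -) -> bounds (-inf, 0), value = -1
Edge 2: B (sign +) -> bounds (-1, 0), value = -1/2
Edge 3: R (sign -) -> bounds (-1, -1/2), value = -3/4
Edge 4: B (sign +) -> bounds (-3/4, -1/2), value = -5/8
Edge 5: R (sign -) -> bounds (-3/4, -5/8), value = -11/16
Edge 6: B (sign +) -> bounds (-11/16, -5/8), value = -21/32
Game value = -21/32

-21/32


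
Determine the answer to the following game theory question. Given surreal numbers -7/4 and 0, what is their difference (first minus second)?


x = -7/4, y = 0
Converting to common denominator: 4
x = -7/4, y = 0/4
x - y = -7/4 - 0 = -7/4

-7/4


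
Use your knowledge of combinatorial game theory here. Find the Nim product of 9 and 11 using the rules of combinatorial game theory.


Nim multiplication is bilinear over XOR: (u XOR v) * w = (u*w) XOR (v*w).
So we split each operand into its bit components and XOR the pairwise Nim products.
9 = 1 + 8 (as XOR of powers of 2).
11 = 1 + 2 + 8 (as XOR of powers of 2).
Using the standard Nim-product table on single bits:
  2*2 = 3,   2*4 = 8,   2*8 = 12,
  4*4 = 6,   4*8 = 11,  8*8 = 13,
and  1*x = x (identity), k*l = l*k (commutative).
Pairwise Nim products:
  1 * 1 = 1
  1 * 2 = 2
  1 * 8 = 8
  8 * 1 = 8
  8 * 2 = 12
  8 * 8 = 13
XOR them: 1 XOR 2 XOR 8 XOR 8 XOR 12 XOR 13 = 2.
Result: 9 * 11 = 2 (in Nim).

2


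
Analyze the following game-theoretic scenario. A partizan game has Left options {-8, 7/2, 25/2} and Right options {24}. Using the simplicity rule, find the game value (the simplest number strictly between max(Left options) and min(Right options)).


Left options: {-8, 7/2, 25/2}, max = 25/2
Right options: {24}, min = 24
All options are numbers and max(Left) < min(Right), so by the simplicity theorem the value is the simplest (earliest-born) number strictly between 25/2 and 24.
Integers 13 through 23 all lie strictly between 25/2 and 24.
Among integers, the simplest (lowest birthday = smallest |n|; 0 is born on day 0, +-n on day n) is 13.
No non-integer in the interval can be simpler: if x is a non-integer in the interval, then floor(x) or ceil(x) also lies in the interval (the interval contains an integer), and both are proper prefixes of x's sign expansion, i.e. born earlier. So the game value is 13.
Game value = 13

13


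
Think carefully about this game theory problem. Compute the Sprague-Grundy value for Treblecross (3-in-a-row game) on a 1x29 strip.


Treblecross: place X on empty cells; 3-in-a-row wins.
Playing within two cells of an existing X lets the opponent win at once, so sensible play treats the cells i-2..i+2 around each X as dead. The player left with no safe cell loses, so this is a normal-play take-away game on strips of safe cells.
Placing X at cell i (0-indexed) of a strip of k safe cells leaves independent strips of sizes max(0, i-2) and max(0, k-i-3). Hence G(k) = mex{ G(max(0,i-2)) XOR G(max(0,k-i-3)) : 0 <= i < k }, with G(0) = 0.
G(1): splits (0,0):0^0=0 -> mex({0}) = 1
G(2): splits (0,0):0^0=0 -> mex({0}) = 1
G(3): splits (0,0):0^0=0 -> mex({0}) = 1
G(4): splits (0,1):0^1=1 (0,0):0^0=0 -> mex({0, 1}) = 2
G(5): splits (0,2):0^1=1 (0,1):0^1=1 (0,0):0^0=0 -> mex({0, 1}) = 2
G(6) = mex({1}) = 0
G(7) = mex({0, 1, 2}) = 3
G(8) = mex({0, 1, 2}) = 3
G(9) = mex({0, 2}) = 1
G(10) = mex({0, 2, 3}) = 1
G(11) = mex({0, 3}) = 1
G(12) = mex({1, 3}) = 0
G(13) = mex({0, 1, 2, 3}) = 4
G(14) = mex({0, 1, 2}) = 3
G(15) = mex({0, 1, 2}) = 3
G(16) = mex({0, 1, 2, 4}) = 3
G(17) = mex({0, 1, 3, 4}) = 2
G(18) = mex({0, 1, 3, 4}) = 2
G(19) = mex({0, 1, 3, 5}) = 2
G(20) = mex({0, 1, 2, 3, 5}) = 4
G(21) = mex({0, 1, 2, 3, 5}) = 4
G(22) = mex({1, 2, 6}) = 0
G(23) = mex({0, 1, 2, 3, 4, 6}) = 5
G(24) = mex({0, 1, 2, 3, 4}) = 5
G(25) = mex({0, 1, 3, 4, 7}) = 2
G(26) = mex({0, 1, 3, 4, 5, 7}) = 2
G(27) = mex({0, 1, 3, 5}) = 2
G(28) = mex({0, 1, 2, 5}) = 3
G(29) = mex({0, 1, 2, 4, 5, 6}) = 3
Therefore G(29) = 3.

3


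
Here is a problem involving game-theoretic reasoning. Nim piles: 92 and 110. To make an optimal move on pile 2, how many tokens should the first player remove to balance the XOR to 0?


Piles: 92 and 110
Current XOR: 92 XOR 110 = 50 (non-zero, so this is an N-position).
To make the XOR zero, we need to find a move that balances the piles.
For pile 2 (size 110): target = 110 XOR 50 = 92
We reduce pile 2 from 110 to 92.
Tokens removed: 110 - 92 = 18
Verification: 92 XOR 92 = 0

18


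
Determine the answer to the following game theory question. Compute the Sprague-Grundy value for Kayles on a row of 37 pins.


Kayles: a move removes 1 or 2 adjacent pins from a contiguous row.
Removing pins from a row of k leaves two independent rows (a, b) with a + b = k - 1 (one pin) or a + b = k - 2 (two pins); an end removal gives a = 0.
By Sprague-Grundy, G(k) = mex{ G(a) XOR G(b) } over all these splits. G(0) = 0.
G(1): splits (0,0):0^0=0 -> mex({0}) = 1
G(2): splits (0,1):0^1=1 (0,0):0^0=0 -> mex({0, 1}) = 2
G(3): splits (0,2):0^2=2 (1,1):1^1=0 (0,1):0^1=1 -> mex({0, 1, 2}) = 3
G(4): splits (0,3):0^3=3 (1,2):1^2=3 (0,2):0^2=2 (1,1):1^1=0 -> mex({0, 2, 3}) = 1
G(5): splits (0,4):0^1=1 (1,3):1^3=2 (2,2):2^2=0 (0,3):0^3=3 (1,2):1^2=3 -> mex({0, 1, 2, 3}) = 4
G(6) = mex({0, 1, 2, 4}) = 3
G(7) = mex({0, 1, 3, 4, 5}) = 2
G(8) = mex({0, 2, 3, 5, 6}) = 1
G(9) = mex({0, 1, 2, 3, 6, 7}) = 4
G(10) = mex({0, 1, 3, 4, 5, 7}) = 2
G(11) = mex({0, 1, 2, 3, 4, 5}) = 6
G(12) = mex({0, 1, 2, 3, 5, 6, 7}) = 4
G(13) = mex({0, 2, 3, 4, 6, 7}) = 1
G(14) = mex({0, 1, 4, 5, 6, 7}) = 2
G(15) = mex({0, 1, 2, 3, 4, 5, 6}) = 7
G(16) = mex({0, 2, 3, 5, 6, 7}) = 1
G(17) = mex({0, 1, 2, 3, 5, 6, 7}) = 4
G(18) = mex({0, 1, 2, 4, 5, 6}) = 3
G(19) = mex({0, 1, 3, 4, 5, 7}) = 2
G(20) = mex({0, 2, 3, 4, 5, 6, 7}) = 1
G(21) = mex({0, 1, 2, 3, 5, 6, 7}) = 4
G(22) = mex({0, 1, 2, 3, 4, 5, 7}) = 6
G(23) = mex({0, 1, 2, 3, 4, 5, 6}) = 7
G(24) = mex({0, 1, 2, 3, 5, 6, 7}) = 4
G(25) = mex({0, 2, 3, 4, 6, 7}) = 1
G(26) = mex({0, 1, 3, 4, 5, 6, 7}) = 2
G(27) = mex({0, 1, 2, 3, 4, 5, 6, 7}) = 8
G(28) = mex({0, 1, 2, 3, 4, 6, 7, 8}) = 5
G(29) = mex({0, 1, 2, 3, 5, 6, 7, 8, 9}) = 4
G(30) = mex({0, 1, 2, 3, 4, 5, 6, 9, 10}) = 7
G(31) = mex({0, 1, 3, 4, 5, 7, 10, 11}) = 2
G(32) = mex({0, 2, 3, 4, 5, 6, 7, 9, 11}) = 1
G(33) = mex({0, 1, 2, 3, 4, 5, 6, 7, 9, 12}) = 8
G(34) = mex({0, 1, 2, 3, 4, 5, 7, 8, 11, 12}) = 6
G(35) = mex({0, 1, 2, 3, 4, 5, 6, 8, 9, 10, 11}) = 7
G(36) = mex({0, 1, 2, 3, 5, 6, 7, 9, 10}) = 4
G(37) = mex({0, 2, 3, 4, 6, 7, 9, 10, 11, 12}) = 1
Therefore G(37) = 1.

1


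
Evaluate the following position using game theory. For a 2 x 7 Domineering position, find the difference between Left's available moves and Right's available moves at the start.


Board is 2 x 7 (rows x cols).
Left (vertical) placements: (rows-1) * cols = 1 * 7 = 7
Right (horizontal) placements: rows * (cols-1) = 2 * 6 = 12
Advantage = Left - Right = 7 - 12 = -5

-5


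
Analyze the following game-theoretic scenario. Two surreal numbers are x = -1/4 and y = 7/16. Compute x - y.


x = -1/4, y = 7/16
Converting to common denominator: 16
x = -4/16, y = 7/16
x - y = -1/4 - 7/16 = -11/16

-11/16


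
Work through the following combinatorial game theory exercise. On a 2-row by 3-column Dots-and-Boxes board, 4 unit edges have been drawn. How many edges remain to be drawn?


Grid: 2 x 3 boxes, i.e. 3 rows and 4 columns of dots.
Horizontal edges: (rows + 1) * cols = 3 * 3 = 9
Vertical edges: rows * (cols + 1) = 2 * 4 = 8
Total edges: 9 + 8 = 17
Edges drawn: 4
Remaining: 17 - 4 = 13

13


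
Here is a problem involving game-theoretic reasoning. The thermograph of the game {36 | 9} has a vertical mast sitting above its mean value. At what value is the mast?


Game = {36 | 9}, a switch {a | b} with numbers a > b.
Its thermograph has left wall a - t and right wall b + t, which meet at t = (a - b)/2, where both equal (a + b)/2. So the mast (mean value) is at (a + b)/2.
Mean = (36 + (9))/2 = 45/2 = 45/2

45/2


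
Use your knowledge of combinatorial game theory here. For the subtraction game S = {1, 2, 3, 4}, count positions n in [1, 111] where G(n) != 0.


Subtraction set S = {1, 2, 3, 4}, so G(n) = n mod 5.
G(n) = 0 when n is a multiple of 5.
Multiples of 5 in [1, 111]: 22
N-positions (nonzero Grundy) = 111 - 22 = 89

89


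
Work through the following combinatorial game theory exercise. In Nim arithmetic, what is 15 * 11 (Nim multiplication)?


Nim multiplication is bilinear over XOR: (u XOR v) * w = (u*w) XOR (v*w).
So we split each operand into its bit components and XOR the pairwise Nim products.
15 = 1 + 2 + 4 + 8 (as XOR of powers of 2).
11 = 1 + 2 + 8 (as XOR of powers of 2).
Using the standard Nim-product table on single bits:
  2*2 = 3,   2*4 = 8,   2*8 = 12,
  4*4 = 6,   4*8 = 11,  8*8 = 13,
and  1*x = x (identity), k*l = l*k (commutative).
Pairwise Nim products:
  1 * 1 = 1
  1 * 2 = 2
  1 * 8 = 8
  2 * 1 = 2
  2 * 2 = 3
  2 * 8 = 12
  4 * 1 = 4
  4 * 2 = 8
  4 * 8 = 11
  8 * 1 = 8
  8 * 2 = 12
  8 * 8 = 13
XOR them: 1 XOR 2 XOR 8 XOR 2 XOR 3 XOR 12 XOR 4 XOR 8 XOR 11 XOR 8 XOR 12 XOR 13 = 8.
Result: 15 * 11 = 8 (in Nim).

8


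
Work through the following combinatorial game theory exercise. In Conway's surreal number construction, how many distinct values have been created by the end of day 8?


Day 0: {|} = 0 is born. Count = 1.
Day n: the number of surreal numbers born by day n is 2^(n+1) - 1.
By day 0: 2^1 - 1 = 1
By day 1: 2^2 - 1 = 3
By day 2: 2^3 - 1 = 7
By day 3: 2^4 - 1 = 15
By day 4: 2^5 - 1 = 31
By day 5: 2^6 - 1 = 63
By day 6: 2^7 - 1 = 127
By day 7: 2^8 - 1 = 255
By day 8: 2^9 - 1 = 511
By day 8: 511 surreal numbers.

511


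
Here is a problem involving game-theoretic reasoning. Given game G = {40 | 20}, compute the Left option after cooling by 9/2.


Original game: {40 | 20} (a switch {a | b} with a > b).
Cooling by t (for t below the temperature (a - b)/2 = 10) taxes each move by t: {a | b} cooled by t is {a - t | b + t}.
Cooling amount: t = 9/2
Cooled Left option: 40 - 9/2 = 71/2
Cooled Right option: 20 + 9/2 = 49/2
Cooled game: {71/2 | 49/2}
Left option = 71/2

71/2
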